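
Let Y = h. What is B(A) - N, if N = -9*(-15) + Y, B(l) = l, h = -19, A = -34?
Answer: -150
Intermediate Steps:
Y = -19
N = 116 (N = -9*(-15) - 19 = 135 - 19 = 116)
B(A) - N = -34 - 1*116 = -34 - 116 = -150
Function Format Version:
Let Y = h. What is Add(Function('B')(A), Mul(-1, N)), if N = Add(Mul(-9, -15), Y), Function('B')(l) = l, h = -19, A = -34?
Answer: -150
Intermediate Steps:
Y = -19
N = 116 (N = Add(Mul(-9, -15), -19) = Add(135, -19) = 116)
Add(Function('B')(A), Mul(-1, N)) = Add(-34, Mul(-1, 116)) = Add(-34, -116) = -150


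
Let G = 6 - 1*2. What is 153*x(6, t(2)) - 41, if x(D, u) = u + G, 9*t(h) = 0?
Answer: 571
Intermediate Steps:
G = 4 (G = 6 - 2 = 4)
t(h) = 0 (t(h) = (⅑)*0 = 0)
x(D, u) = 4 + u (x(D, u) = u + 4 = 4 + u)
153*x(6, t(2)) - 41 = 153*(4 + 0) - 41 = 153*4 - 41 = 612 - 41 = 571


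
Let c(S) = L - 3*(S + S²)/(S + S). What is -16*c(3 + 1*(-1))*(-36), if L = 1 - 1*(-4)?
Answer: 288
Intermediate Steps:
L = 5 (L = 1 + 4 = 5)
c(S) = 5 - 3*(S + S²)/(2*S) (c(S) = 5 - 3*(S + S²)/(S + S) = 5 - 3*(S + S²)/(2*S))
-16*c(3 + 1*(-1))*(-36) = -16*(7/2 - 3*(3 + 1*(-1))/2)*(-36) = -16*(7/2 - 3*(3 - 1)/2)*(-36) = -16*(7/2 - 3/2*2)*(-36) = -16*(7/2 - 3)*(-36) = -16*½*(-36) = -8*(-36) = 288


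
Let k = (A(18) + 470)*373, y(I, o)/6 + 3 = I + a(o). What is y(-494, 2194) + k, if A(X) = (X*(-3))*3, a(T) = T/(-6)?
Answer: 109708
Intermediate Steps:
a(T) = -T/6 (a(T) = T*(-1/6) = -T/6)
y(I, o) = -18 - o + 6*I (y(I, o) = -18 + 6*(I - o/6) = -18 + (-o + 6*I) = -18 - o + 6*I)
A(X) = -9*X (A(X) = -3*X*3 = -9*X)
k = 114884 (k = (-9*18 + 470)*373 = (-162 + 470)*373 = 308*373 = 114884)
y(-494, 2194) + k = (-18 - 1*2194 + 6*(-494)) + 114884 = (-18 - 2194 - 2964) + 114884 = -5176 + 114884 = 109708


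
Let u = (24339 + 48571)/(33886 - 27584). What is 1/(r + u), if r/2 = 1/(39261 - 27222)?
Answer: 1649343/19082089 ≈ 0.086434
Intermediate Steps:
r = 2/12039 (r = 2/(39261 - 27222) = 2/12039 ≈ 0.00016613)
u = 1585/137 (u = 72910/6302 = 72910*(1/6302) = 1585/137 ≈ 11.569)
1/(r + u) = 1/(2/12039 + 1585/137) = 1/(19082089/1649343) = 1649343/19082089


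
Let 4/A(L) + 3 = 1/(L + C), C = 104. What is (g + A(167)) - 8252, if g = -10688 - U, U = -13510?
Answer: -1102561/203 ≈ -5431.3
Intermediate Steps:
g = 2822 (g = -10688 - 1*(-13510) = -10688 + 13510 = 2822)
A(L) = 4/(-3 + 1/(104 + L)) (A(L) = 4/(-3 + 1/(L + 104)) = 4/(-3 + 1/(104 + L)))
(g + A(167)) - 8252 = (2822 + 4*(-104 - 1*167)/(311 + 3*167)) - 8252 = (2822 + 4*(-104 - 167)/(311 + 501)) - 8252 = (2822 + 4*(-271)/812) - 8252 = (2822 + 4*(1/812)*(-271)) - 8252 = (2822 - 271/203) - 8252 = 572595/203 - 8252 = -1102561/203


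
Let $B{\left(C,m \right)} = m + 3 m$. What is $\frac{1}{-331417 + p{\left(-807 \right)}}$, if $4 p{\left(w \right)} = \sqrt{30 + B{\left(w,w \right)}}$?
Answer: $- \frac{2651336}{878697824711} - \frac{2 i \sqrt{3198}}{878697824711} \approx -3.0173 \cdot 10^{-6} - 1.2872 \cdot 10^{-10} i$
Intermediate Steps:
$B{\left(C,m \right)} = 4 m$
$p{\left(w \right)} = \frac{\sqrt{30 + 4 w}}{4}$
$\frac{1}{-331417 + p{\left(-807 \right)}} = \frac{1}{-331417 + \frac{\sqrt{30 + 4 \left(-807\right)}}{4}} = \frac{1}{-331417 + \frac{\sqrt{30 - 3228}}{4}} = \frac{1}{-331417 + \frac{\sqrt{-3198}}{4}} = \frac{1}{-331417 + \frac{i \sqrt{3198}}{4}}$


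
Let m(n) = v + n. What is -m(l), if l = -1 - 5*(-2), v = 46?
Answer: -55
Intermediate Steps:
l = 9 (l = -1 + 10 = 9)
m(n) = 46 + n
-m(l) = -(46 + 9) = -1*55 = -55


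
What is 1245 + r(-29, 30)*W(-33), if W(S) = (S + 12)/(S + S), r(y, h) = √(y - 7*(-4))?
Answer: 1245 + 7*I/22 ≈ 1245.0 + 0.31818*I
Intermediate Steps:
r(y, h) = √(28 + y) (r(y, h) = √(y + 28) = √(28 + y))
W(S) = (12 + S)/(2*S) (W(S) = (12 + S)/((2*S)) = (12 + S)*(1/(2*S)) = (12 + S)/(2*S))
1245 + r(-29, 30)*W(-33) = 1245 + √(28 - 29)*((½)*(12 - 33)/(-33)) = 1245 + √(-1)*((½)*(-1/33)*(-21)) = 1245 + I*(7/22) = 1245 + 7*I/22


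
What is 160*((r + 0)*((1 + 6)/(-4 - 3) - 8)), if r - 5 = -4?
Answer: -1440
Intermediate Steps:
r = 1 (r = 5 - 4 = 1)
160*((r + 0)*((1 + 6)/(-4 - 3) - 8)) = 160*((1 + 0)*((1 + 6)/(-4 - 3) - 8)) = 160*(1*(7/(-7) - 8)) = 160*(1*(7*(-⅐) - 8)) = 160*(1*(-1 - 8)) = 160*(1*(-9)) = 160*(-9) = -1440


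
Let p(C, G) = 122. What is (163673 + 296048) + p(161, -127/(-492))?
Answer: 459843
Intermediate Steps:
(163673 + 296048) + p(161, -127/(-492)) = (163673 + 296048) + 122 = 459721 + 122 = 459843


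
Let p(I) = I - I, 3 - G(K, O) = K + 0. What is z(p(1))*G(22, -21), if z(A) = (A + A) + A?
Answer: 0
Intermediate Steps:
G(K, O) = 3 - K (G(K, O) = 3 - (K + 0) = 3 - K)
p(I) = 0
z(A) = 3*A (z(A) = 2*A + A = 3*A)
z(p(1))*G(22, -21) = (3*0)*(3 - 1*22) = 0*(3 - 22) = 0*(-19) = 0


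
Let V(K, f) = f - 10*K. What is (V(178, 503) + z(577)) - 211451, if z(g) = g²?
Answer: 120201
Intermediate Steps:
(V(178, 503) + z(577)) - 211451 = ((503 - 10*178) + 577²) - 211451 = ((503 - 1780) + 332929) - 211451 = (-1277 + 332929) - 211451 = 331652 - 211451 = 120201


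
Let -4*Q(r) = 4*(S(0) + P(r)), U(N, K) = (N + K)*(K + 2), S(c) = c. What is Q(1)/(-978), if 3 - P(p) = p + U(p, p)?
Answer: -2/489 ≈ -0.0040900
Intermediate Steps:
U(N, K) = (2 + K)*(K + N) (U(N, K) = (K + N)*(2 + K) = (2 + K)*(K + N))
P(p) = 3 - 5*p - 2*p**2 (P(p) = 3 - (p + (p**2 + 2*p + 2*p + p*p)) = 3 - (p + (p**2 + 2*p + 2*p + p**2)) = 3 - (p + (2*p**2 + 4*p)) = 3 - (2*p**2 + 5*p) = 3 + (-5*p - 2*p**2) = 3 - 5*p - 2*p**2)
Q(r) = -3 + 2*r**2 + 5*r (Q(r) = -(0 + (3 - 5*r - 2*r**2)) = -(3 - 5*r - 2*r**2) = -(12 - 20*r - 8*r**2)/4 = -3 + 2*r**2 + 5*r)
Q(1)/(-978) = (-3 + 2*1**2 + 5*1)/(-978) = (-3 + 2*1 + 5)*(-1/978) = (-3 + 2 + 5)*(-1/978) = 4*(-1/978) = -2/489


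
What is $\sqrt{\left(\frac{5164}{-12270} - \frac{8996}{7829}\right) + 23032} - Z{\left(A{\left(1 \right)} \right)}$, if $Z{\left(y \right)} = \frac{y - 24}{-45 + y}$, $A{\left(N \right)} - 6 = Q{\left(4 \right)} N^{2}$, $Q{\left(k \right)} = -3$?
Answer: $- \frac{1}{2} + \frac{\sqrt{53130483535252107930}}{48030915} \approx 151.26$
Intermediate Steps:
$A{\left(N \right)} = 6 - 3 N^{2}$
$Z{\left(y \right)} = \frac{-24 + y}{-45 + y}$
$\sqrt{\left(\frac{5164}{-12270} - \frac{8996}{7829}\right) + 23032} - Z{\left(A{\left(1 \right)} \right)} = \sqrt{\left(\frac{5164}{-12270} - \frac{8996}{7829}\right) + 23032} - \frac{-24 + \left(6 - 3 \cdot 1^{2}\right)}{-45 + \left(6 - 3 \cdot 1^{2}\right)} = \sqrt{\left(5164 \left(- \frac{1}{12270}\right) - \frac{8996}{7829}\right) + 23032} - \frac{-24 + \left(6 - 3\right)}{-45 + \left(6 - 3\right)} = \sqrt{\left(- \frac{2582}{6135} - \frac{8996}{7829}\right) + 23032} - \frac{-24 + \left(6 - 3\right)}{-45 + \left(6 - 3\right)} = \sqrt{- \frac{75404938}{48030915} + 23032} - \frac{-24 + 3}{-45 + 3} = \sqrt{\frac{1106172629342}{48030915}} - \frac{1}{-42} \left(-21\right) = \frac{\sqrt{53130483535252107930}}{48030915} - \left(- \frac{1}{42}\right) \left(-21\right) = \frac{\sqrt{53130483535252107930}}{48030915} - \frac{1}{2} = - \frac{1}{2} + \frac{\sqrt{53130483535252107930}}{48030915}$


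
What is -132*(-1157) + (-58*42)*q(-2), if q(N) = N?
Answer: 157596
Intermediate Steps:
-132*(-1157) + (-58*42)*q(-2) = -132*(-1157) - 58*42*(-2) = 152724 - 2436*(-2) = 152724 + 4872 = 157596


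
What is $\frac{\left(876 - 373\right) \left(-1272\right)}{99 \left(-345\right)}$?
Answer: $\frac{213272}{11385} \approx 18.733$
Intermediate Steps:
$\frac{\left(876 - 373\right) \left(-1272\right)}{99 \left(-345\right)} = \frac{503 \left(-1272\right)}{-34155} = \left(-639816\right) \left(- \frac{1}{34155}\right) = \frac{213272}{11385}$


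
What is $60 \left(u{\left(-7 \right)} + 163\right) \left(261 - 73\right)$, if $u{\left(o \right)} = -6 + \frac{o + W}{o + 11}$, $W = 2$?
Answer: $1756860$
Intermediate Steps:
$u{\left(o \right)} = -6 + \frac{2 + o}{11 + o}$ ($u{\left(o \right)} = -6 + \frac{o + 2}{o + 11} = -6 + \frac{2 + o}{11 + o}$)
$60 \left(u{\left(-7 \right)} + 163\right) \left(261 - 73\right) = 60 \left(\frac{-64 - -35}{11 - 7} + 163\right) \left(261 - 73\right) = 60 \left(\frac{-64 + 35}{4} + 163\right) 188 = 60 \left(\frac{1}{4} \left(-29\right) + 163\right) 188 = 60 \left(- \frac{29}{4} + 163\right) 188 = 60 \cdot \frac{623}{4} \cdot 188 = 60 \cdot 29281 = 1756860$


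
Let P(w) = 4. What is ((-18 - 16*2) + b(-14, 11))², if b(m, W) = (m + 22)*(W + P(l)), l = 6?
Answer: 4900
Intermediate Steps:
b(m, W) = (4 + W)*(22 + m) (b(m, W) = (m + 22)*(W + 4) = (22 + m)*(4 + W) = (4 + W)*(22 + m))
((-18 - 16*2) + b(-14, 11))² = ((-18 - 16*2) + (88 + 4*(-14) + 22*11 + 11*(-14)))² = ((-18 - 32) + (88 - 56 + 242 - 154))² = (-50 + 120)² = 70² = 4900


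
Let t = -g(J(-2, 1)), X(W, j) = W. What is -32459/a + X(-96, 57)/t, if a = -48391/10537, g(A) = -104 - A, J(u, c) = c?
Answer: 1709881199/241955 ≈ 7066.9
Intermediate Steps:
a = -48391/10537 (a = -48391*1/10537 = -48391/10537 ≈ -4.5925)
t = 105 (t = -(-104 - 1*1) = -(-104 - 1) = -1*(-105) = 105)
-32459/a + X(-96, 57)/t = -32459/(-48391/10537) - 96/105 = -32459*(-10537/48391) - 96*1/105 = 48860069/6913 - 32/35 = 1709881199/241955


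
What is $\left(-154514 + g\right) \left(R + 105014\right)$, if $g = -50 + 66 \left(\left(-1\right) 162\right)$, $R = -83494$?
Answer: $-3556309120$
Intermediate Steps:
$g = -10742$ ($g = -50 + 66 \left(-162\right) = -50 - 10692 = -10742$)
$\left(-154514 + g\right) \left(R + 105014\right) = \left(-154514 - 10742\right) \left(-83494 + 105014\right) = \left(-165256\right) 21520 = -3556309120$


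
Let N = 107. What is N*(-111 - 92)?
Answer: -21721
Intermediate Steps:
N*(-111 - 92) = 107*(-111 - 92) = 107*(-203) = -21721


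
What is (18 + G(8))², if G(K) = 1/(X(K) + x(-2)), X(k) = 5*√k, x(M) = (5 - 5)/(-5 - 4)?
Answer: (360 + √2)²/400 ≈ 326.55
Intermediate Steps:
x(M) = 0 (x(M) = 0/(-9) = 0*(-⅑) = 0)
G(K) = 1/(5*√K) (G(K) = 1/(5*√K + 0) = 1/(5*√K))
(18 + G(8))² = (18 + 1/(5*√8))² = (18 + (√2/4)/5)² = (18 + √2/20)²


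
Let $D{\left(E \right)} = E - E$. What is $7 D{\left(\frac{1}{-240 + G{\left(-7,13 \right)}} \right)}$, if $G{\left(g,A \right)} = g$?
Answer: $0$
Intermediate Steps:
$D{\left(E \right)} = 0$
$7 D{\left(\frac{1}{-240 + G{\left(-7,13 \right)}} \right)} = 7 \cdot 0 = 0$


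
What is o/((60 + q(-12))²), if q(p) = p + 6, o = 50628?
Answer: 4219/243 ≈ 17.362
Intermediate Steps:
q(p) = 6 + p
o/((60 + q(-12))²) = 50628/((60 + (6 - 12))²) = 50628/((60 - 6)²) = 50628/(54²) = 50628/2916 = 50628*(1/2916) = 4219/243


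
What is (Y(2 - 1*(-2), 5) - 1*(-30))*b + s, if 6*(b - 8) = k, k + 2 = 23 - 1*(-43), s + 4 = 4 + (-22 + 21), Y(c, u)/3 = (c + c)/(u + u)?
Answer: 3019/5 ≈ 603.80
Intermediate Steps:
Y(c, u) = 3*c/u (Y(c, u) = 3*((c + c)/(u + u)) = 3*((2*c)/((2*u))) = 3*((2*c)*(1/(2*u))) = 3*(c/u) = 3*c/u)
s = -1 (s = -4 + (4 + (-22 + 21)) = -4 + (4 - 1) = -4 + 3 = -1)
k = 64 (k = -2 + (23 - 1*(-43)) = -2 + (23 + 43) = -2 + 66 = 64)
b = 56/3 (b = 8 + (1/6)*64 = 8 + 32/3 = 56/3 ≈ 18.667)
(Y(2 - 1*(-2), 5) - 1*(-30))*b + s = (3*(2 - 1*(-2))/5 - 1*(-30))*(56/3) - 1 = (3*(2 + 2)*(1/5) + 30)*(56/3) - 1 = (3*4*(1/5) + 30)*(56/3) - 1 = (12/5 + 30)*(56/3) - 1 = (162/5)*(56/3) - 1 = 3024/5 - 1 = 3019/5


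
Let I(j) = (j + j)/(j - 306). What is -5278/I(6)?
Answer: 131950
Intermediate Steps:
I(j) = 2*j/(-306 + j) (I(j) = (2*j)/(-306 + j) = 2*j/(-306 + j))
-5278/I(6) = -5278/(2*6/(-306 + 6)) = -5278/(2*6/(-300)) = -5278/(2*6*(-1/300)) = -5278/(-1/25) = -5278*(-25) = 131950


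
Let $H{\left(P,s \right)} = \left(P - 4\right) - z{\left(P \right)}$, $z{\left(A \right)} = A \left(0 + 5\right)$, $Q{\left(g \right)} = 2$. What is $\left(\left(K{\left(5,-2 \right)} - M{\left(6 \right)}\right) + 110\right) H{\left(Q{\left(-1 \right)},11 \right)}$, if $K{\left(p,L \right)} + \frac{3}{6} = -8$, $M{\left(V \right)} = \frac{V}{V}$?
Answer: $-1206$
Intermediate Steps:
$M{\left(V \right)} = 1$
$z{\left(A \right)} = 5 A$ ($z{\left(A \right)} = A 5 = 5 A$)
$K{\left(p,L \right)} = - \frac{17}{2}$ ($K{\left(p,L \right)} = - \frac{1}{2} - 8 = - \frac{17}{2}$)
$H{\left(P,s \right)} = -4 - 4 P$ ($H{\left(P,s \right)} = \left(P - 4\right) - 5 P = \left(-4 + P\right) - 5 P = -4 - 4 P$)
$\left(\left(K{\left(5,-2 \right)} - M{\left(6 \right)}\right) + 110\right) H{\left(Q{\left(-1 \right)},11 \right)} = \left(\left(- \frac{17}{2} - 1\right) + 110\right) \left(-4 - 8\right) = \left(- \frac{19}{2} + 110\right) \left(-12\right) = \frac{201}{2} \left(-12\right) = -1206$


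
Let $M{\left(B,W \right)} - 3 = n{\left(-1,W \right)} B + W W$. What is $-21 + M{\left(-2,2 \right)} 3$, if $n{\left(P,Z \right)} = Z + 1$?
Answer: $-18$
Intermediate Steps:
$n{\left(P,Z \right)} = 1 + Z$
$M{\left(B,W \right)} = 3 + W^{2} + B \left(1 + W\right)$ ($M{\left(B,W \right)} = 3 + \left(\left(1 + W\right) B + W W\right) = 3 + \left(B \left(1 + W\right) + W^{2}\right) = 3 + \left(W^{2} + B \left(1 + W\right)\right) = 3 + W^{2} + B \left(1 + W\right)$)
$-21 + M{\left(-2,2 \right)} 3 = -21 + \left(3 + 2^{2} - 2 \left(1 + 2\right)\right) 3 = -21 + \left(3 + 4 - 6\right) 3 = -21 + 1 \cdot 3 = -21 + 3 = -18$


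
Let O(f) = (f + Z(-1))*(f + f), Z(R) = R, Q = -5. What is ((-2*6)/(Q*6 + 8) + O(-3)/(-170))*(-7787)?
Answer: -2943486/935 ≈ -3148.1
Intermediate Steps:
O(f) = 2*f*(-1 + f) (O(f) = (f - 1)*(f + f) = (-1 + f)*(2*f) = 2*f*(-1 + f))
((-2*6)/(Q*6 + 8) + O(-3)/(-170))*(-7787) = ((-2*6)/(-5*6 + 8) + (2*(-3)*(-1 - 3))/(-170))*(-7787) = (-12/(-30 + 8) + (2*(-3)*(-4))*(-1/170))*(-7787) = (-12/(-22) + 24*(-1/170))*(-7787) = (-12*(-1/22) - 12/85)*(-7787) = (6/11 - 12/85)*(-7787) = (378/935)*(-7787) = -2943486/935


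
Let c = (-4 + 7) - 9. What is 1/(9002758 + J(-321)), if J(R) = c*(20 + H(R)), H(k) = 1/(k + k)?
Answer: 107/963282267 ≈ 1.1108e-7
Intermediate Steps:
c = -6 (c = 3 - 9 = -6)
H(k) = 1/(2*k)
J(R) = -120 - 3/R (J(R) = -6*(20 + 1/(2*R)) = -120 - 3/R)
1/(9002758 + J(-321)) = 1/(9002758 + (-120 - 3/(-321))) = 1/(9002758 + (-120 - 3*(-1/321))) = 1/(9002758 + (-120 + 1/107)) = 1/(9002758 - 12839/107) = 1/(963282267/107) = 107/963282267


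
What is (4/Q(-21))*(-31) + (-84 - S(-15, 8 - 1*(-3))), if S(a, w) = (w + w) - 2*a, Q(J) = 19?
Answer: -2708/19 ≈ -142.53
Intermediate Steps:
S(a, w) = -2*a + 2*w (S(a, w) = 2*w - 2*a = -2*a + 2*w)
(4/Q(-21))*(-31) + (-84 - S(-15, 8 - 1*(-3))) = (4/19)*(-31) + (-84 - (-2*(-15) + 2*(8 - 1*(-3)))) = (4*(1/19))*(-31) + (-84 - (30 + 2*(8 + 3))) = (4/19)*(-31) + (-84 - (30 + 2*11)) = -124/19 + (-84 - (30 + 22)) = -124/19 + (-84 - 1*52) = -124/19 + (-84 - 52) = -124/19 - 136 = -2708/19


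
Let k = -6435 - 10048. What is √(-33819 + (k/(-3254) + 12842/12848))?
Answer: 3*I*√102604530959929482/5225924 ≈ 183.88*I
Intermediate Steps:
k = -16483
√(-33819 + (k/(-3254) + 12842/12848)) = √(-33819 + (-16483/(-3254) + 12842/12848)) = √(-33819 + (-16483*(-1/3254) + 12842*(1/12848))) = √(-33819 + (16483/3254 + 6421/6424)) = √(-33819 + 63390363/10451848) = √(-353407657149/10451848) = 3*I*√102604530959929482/5225924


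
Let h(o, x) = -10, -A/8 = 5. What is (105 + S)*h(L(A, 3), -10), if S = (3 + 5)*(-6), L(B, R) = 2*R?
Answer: -570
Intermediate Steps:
A = -40 (A = -8*5 = -40)
S = -48 (S = 8*(-6) = -48)
(105 + S)*h(L(A, 3), -10) = (105 - 48)*(-10) = 57*(-10) = -570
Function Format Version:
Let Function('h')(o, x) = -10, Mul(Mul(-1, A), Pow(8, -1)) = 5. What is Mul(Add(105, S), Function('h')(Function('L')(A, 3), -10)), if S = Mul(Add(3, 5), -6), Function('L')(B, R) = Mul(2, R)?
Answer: -570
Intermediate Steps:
A = -40 (A = Mul(-8, 5) = -40)
S = -48 (S = Mul(8, -6) = -48)
Mul(Add(105, S), Function('h')(Function('L')(A, 3), -10)) = Mul(Add(105, -48), -10) = Mul(57, -10) = -570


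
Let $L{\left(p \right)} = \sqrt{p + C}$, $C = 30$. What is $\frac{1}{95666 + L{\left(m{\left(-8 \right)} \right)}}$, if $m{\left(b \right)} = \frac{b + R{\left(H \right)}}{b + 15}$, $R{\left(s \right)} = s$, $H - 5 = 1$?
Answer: $\frac{334831}{32031942342} - \frac{\sqrt{91}}{16015971171} \approx 1.0452 \cdot 10^{-5}$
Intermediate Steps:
$H = 6$ ($H = 5 + 1 = 6$)
$m{\left(b \right)} = \frac{6 + b}{15 + b}$ ($m{\left(b \right)} = \frac{b + 6}{b + 15} = \frac{6 + b}{15 + b}$)
$L{\left(p \right)} = \sqrt{30 + p}$ ($L{\left(p \right)} = \sqrt{p + 30} = \sqrt{30 + p}$)
$\frac{1}{95666 + L{\left(m{\left(-8 \right)} \right)}} = \frac{1}{95666 + \sqrt{30 + \frac{6 - 8}{15 - 8}}} = \frac{1}{95666 + \sqrt{30 + \frac{1}{7} \left(-2\right)}} = \frac{1}{95666 + \sqrt{30 - \frac{2}{7}}} = \frac{1}{95666 + \sqrt{\frac{208}{7}}} = \frac{1}{95666 + \frac{4 \sqrt{91}}{7}}$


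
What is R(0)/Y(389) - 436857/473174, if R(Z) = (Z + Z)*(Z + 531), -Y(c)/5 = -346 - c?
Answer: -436857/473174 ≈ -0.92325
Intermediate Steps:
Y(c) = 1730 + 5*c (Y(c) = -5*(-346 - c) = 1730 + 5*c)
R(Z) = 2*Z*(531 + Z) (R(Z) = (2*Z)*(531 + Z) = 2*Z*(531 + Z))
R(0)/Y(389) - 436857/473174 = (2*0*(531 + 0))/(1730 + 5*389) - 436857/473174 = (2*0*531)/(1730 + 1945) - 436857*1/473174 = 0/3675 - 436857/473174 = 0*(1/3675) - 436857/473174 = 0 - 436857/473174 = -436857/473174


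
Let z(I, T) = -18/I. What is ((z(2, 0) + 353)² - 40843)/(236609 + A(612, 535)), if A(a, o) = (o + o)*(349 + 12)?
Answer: 77493/622879 ≈ 0.12441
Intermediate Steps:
A(a, o) = 722*o (A(a, o) = (2*o)*361 = 722*o)
((z(2, 0) + 353)² - 40843)/(236609 + A(612, 535)) = ((-18/2 + 353)² - 40843)/(236609 + 722*535) = ((-18*½ + 353)² - 40843)/(236609 + 386270) = ((-9 + 353)² - 40843)/622879 = (344² - 40843)*(1/622879) = (118336 - 40843)*(1/622879) = 77493*(1/622879) = 77493/622879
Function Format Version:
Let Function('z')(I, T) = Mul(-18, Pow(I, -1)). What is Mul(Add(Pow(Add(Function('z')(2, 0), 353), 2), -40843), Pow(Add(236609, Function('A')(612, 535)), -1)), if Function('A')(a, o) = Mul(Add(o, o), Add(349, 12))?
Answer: Rational(77493, 622879) ≈ 0.12441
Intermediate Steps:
Function('A')(a, o) = Mul(722, o) (Function('A')(a, o) = Mul(Mul(2, o), 361) = Mul(722, o))
Mul(Add(Pow(Add(Function('z')(2, 0), 353), 2), -40843), Pow(Add(236609, Function('A')(612, 535)), -1)) = Mul(Add(Pow(Add(Mul(-18, Pow(2, -1)), 353), 2), -40843), Pow(Add(236609, Mul(722, 535)), -1)) = Mul(Add(Pow(Add(Mul(-18, Rational(1, 2)), 353), 2), -40843), Pow(Add(236609, 386270), -1)) = Mul(Add(Pow(Add(-9, 353), 2), -40843), Pow(622879, -1)) = Mul(Add(Pow(344, 2), -40843), Rational(1, 622879)) = Mul(Add(118336, -40843), Rational(1, 622879)) = Mul(77493, Rational(1, 622879)) = Rational(77493, 622879)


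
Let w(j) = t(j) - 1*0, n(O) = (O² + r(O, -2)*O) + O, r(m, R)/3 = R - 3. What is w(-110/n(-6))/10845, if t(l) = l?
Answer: -11/130140 ≈ -8.4524e-5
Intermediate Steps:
r(m, R) = -9 + 3*R (r(m, R) = 3*(R - 3) = 3*(-3 + R) = -9 + 3*R)
n(O) = O² - 14*O (n(O) = (O² + (-9 + 3*(-2))*O) + O = (O² + (-9 - 6)*O) + O = (O² - 15*O) + O = O² - 14*O)
w(j) = j (w(j) = j - 1*0 = j + 0 = j)
w(-110/n(-6))/10845 = -110*(-1/(6*(-14 - 6)))/10845 = -110/((-6*(-20)))*(1/10845) = -110/120*(1/10845) = -110*1/120*(1/10845) = -11/12*1/10845 = -11/130140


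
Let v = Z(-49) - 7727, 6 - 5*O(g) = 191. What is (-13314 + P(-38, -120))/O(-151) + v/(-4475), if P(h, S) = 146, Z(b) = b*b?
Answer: 59123862/165575 ≈ 357.08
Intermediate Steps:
Z(b) = b²
O(g) = -37 (O(g) = 6/5 - ⅕*191 = 6/5 - 191/5 = -37)
v = -5326 (v = (-49)² - 7727 = 2401 - 7727 = -5326)
(-13314 + P(-38, -120))/O(-151) + v/(-4475) = (-13314 + 146)/(-37) - 5326/(-4475) = -13168*(-1/37) - 5326*(-1/4475) = 13168/37 + 5326/4475 = 59123862/165575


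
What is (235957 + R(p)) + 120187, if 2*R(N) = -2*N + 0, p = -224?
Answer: 356368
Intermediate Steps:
R(N) = -N (R(N) = (-2*N + 0)/2 = (-2*N)/2 = -N)
(235957 + R(p)) + 120187 = (235957 - 1*(-224)) + 120187 = (235957 + 224) + 120187 = 236181 + 120187 = 356368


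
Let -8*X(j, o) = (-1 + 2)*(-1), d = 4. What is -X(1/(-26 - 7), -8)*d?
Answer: -½ ≈ -0.50000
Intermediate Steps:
X(j, o) = ⅛ (X(j, o) = -(-1 + 2)*(-1)/8 = -(-1)/8 = -⅛*(-1) = ⅛)
-X(1/(-26 - 7), -8)*d = -4/8 = -1*½ = -½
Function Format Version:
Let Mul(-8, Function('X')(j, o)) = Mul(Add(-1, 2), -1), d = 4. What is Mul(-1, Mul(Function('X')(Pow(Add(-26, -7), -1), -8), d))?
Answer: Rational(-1, 2) ≈ -0.50000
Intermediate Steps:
Function('X')(j, o) = Rational(1, 8) (Function('X')(j, o) = Mul(Rational(-1, 8), Mul(Add(-1, 2), -1)) = Mul(Rational(-1, 8), Mul(1, -1)) = Mul(Rational(-1, 8), -1) = Rational(1, 8))
Mul(-1, Mul(Function('X')(Pow(Add(-26, -7), -1), -8), d)) = Mul(-1, Mul(Rational(1, 8), 4)) = Mul(-1, Rational(1, 2)) = Rational(-1, 2)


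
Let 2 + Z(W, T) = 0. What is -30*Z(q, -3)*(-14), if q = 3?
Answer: -840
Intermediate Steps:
Z(W, T) = -2 (Z(W, T) = -2 + 0 = -2)
-30*Z(q, -3)*(-14) = -30*(-2)*(-14) = 60*(-14) = -840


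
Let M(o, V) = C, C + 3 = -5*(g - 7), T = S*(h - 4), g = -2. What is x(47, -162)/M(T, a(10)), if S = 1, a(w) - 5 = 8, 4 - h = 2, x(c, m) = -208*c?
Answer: -4888/21 ≈ -232.76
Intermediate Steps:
h = 2 (h = 4 - 1*2 = 4 - 2 = 2)
a(w) = 13 (a(w) = 5 + 8 = 13)
T = -2 (T = 1*(2 - 4) = 1*(-2) = -2)
C = 42 (C = -3 - 5*(-2 - 7) = -3 - 5*(-9) = -3 + 45 = 42)
M(o, V) = 42
x(47, -162)/M(T, a(10)) = -208*47/42 = -9776*1/42 = -4888/21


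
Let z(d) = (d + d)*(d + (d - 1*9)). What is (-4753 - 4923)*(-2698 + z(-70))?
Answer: -175735512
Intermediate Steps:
z(d) = 2*d*(-9 + 2*d) (z(d) = (2*d)*(d + (d - 9)) = (2*d)*(d + (-9 + d)) = (2*d)*(-9 + 2*d) = 2*d*(-9 + 2*d))
(-4753 - 4923)*(-2698 + z(-70)) = (-4753 - 4923)*(-2698 + 2*(-70)*(-9 + 2*(-70))) = -9676*(-2698 + 2*(-70)*(-9 - 140)) = -9676*(-2698 + 2*(-70)*(-149)) = -9676*(-2698 + 20860) = -9676*18162 = -175735512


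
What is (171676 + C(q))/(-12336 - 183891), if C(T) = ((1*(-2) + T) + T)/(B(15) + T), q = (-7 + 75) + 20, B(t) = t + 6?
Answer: -18712858/21388743 ≈ -0.87489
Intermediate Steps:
B(t) = 6 + t
q = 88 (q = 68 + 20 = 88)
C(T) = (-2 + 2*T)/(21 + T) (C(T) = ((1*(-2) + T) + T)/((6 + 15) + T) = ((-2 + T) + T)/(21 + T) = (-2 + 2*T)/(21 + T))
(171676 + C(q))/(-12336 - 183891) = (171676 + 2*(-1 + 88)/(21 + 88))/(-12336 - 183891) = (171676 + 2*87/109)/(-196227) = (171676 + 2*(1/109)*87)*(-1/196227) = (171676 + 174/109)*(-1/196227) = (18712858/109)*(-1/196227) = -18712858/21388743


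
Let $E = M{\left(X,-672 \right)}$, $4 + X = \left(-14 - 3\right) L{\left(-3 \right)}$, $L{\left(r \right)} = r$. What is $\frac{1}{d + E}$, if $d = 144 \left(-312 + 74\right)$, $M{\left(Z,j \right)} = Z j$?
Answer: $- \frac{1}{65856} \approx -1.5185 \cdot 10^{-5}$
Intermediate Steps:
$X = 47$ ($X = -4 + \left(-14 - 3\right) \left(-3\right) = -4 - -51 = -4 + 51 = 47$)
$E = -31584$ ($E = 47 \left(-672\right) = -31584$)
$d = -34272$ ($d = 144 \left(-238\right) = -34272$)
$\frac{1}{d + E} = \frac{1}{-34272 - 31584} = \frac{1}{-65856} = - \frac{1}{65856}$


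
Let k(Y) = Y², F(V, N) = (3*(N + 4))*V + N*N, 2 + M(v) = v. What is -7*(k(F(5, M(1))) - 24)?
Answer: -14644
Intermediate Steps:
M(v) = -2 + v
F(V, N) = N² + V*(12 + 3*N) (F(V, N) = (3*(4 + N))*V + N² = (12 + 3*N)*V + N² = V*(12 + 3*N) + N² = N² + V*(12 + 3*N))
-7*(k(F(5, M(1))) - 24) = -7*(((-2 + 1)² + 12*5 + 3*(-2 + 1)*5)² - 24) = -7*(((-1)² + 60 + 3*(-1)*5)² - 24) = -7*((1 + 60 - 15)² - 24) = -7*(46² - 24) = -7*(2116 - 24) = -7*2092 = -14644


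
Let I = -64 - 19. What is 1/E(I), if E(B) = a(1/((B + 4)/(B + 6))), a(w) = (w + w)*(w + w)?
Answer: 6241/23716 ≈ 0.26316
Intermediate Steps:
I = -83
a(w) = 4*w² (a(w) = (2*w)*(2*w) = 4*w²)
E(B) = 4*(6 + B)²/(4 + B)² (E(B) = 4*(1/((B + 4)/(B + 6)))² = 4*(1/((4 + B)/(6 + B)))² = 4*((6 + B)/(4 + B))² = 4*((6 + B)²/(4 + B)²) = 4*(6 + B)²/(4 + B)²)
1/E(I) = 1/(4*(6 - 83)²/(4 - 83)²) = 1/(4*(-77)²/(-79)²) = 1/(4*(1/6241)*5929) = 1/(23716/6241) = 6241/23716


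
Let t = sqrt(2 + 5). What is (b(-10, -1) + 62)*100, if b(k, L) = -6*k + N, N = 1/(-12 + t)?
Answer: 1670200/137 - 100*sqrt(7)/137 ≈ 12189.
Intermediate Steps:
t = sqrt(7) ≈ 2.6458
N = 1/(-12 + sqrt(7)) ≈ -0.10690
b(k, L) = -12/137 - 6*k - sqrt(7)/137 (b(k, L) = -6*k + (-12/137 - sqrt(7)/137) = -12/137 - 6*k - sqrt(7)/137)
(b(-10, -1) + 62)*100 = ((-12/137 - 6*(-10) - sqrt(7)/137) + 62)*100 = ((-12/137 + 60 - sqrt(7)/137) + 62)*100 = ((8208/137 - sqrt(7)/137) + 62)*100 = (16702/137 - sqrt(7)/137)*100 = 1670200/137 - 100*sqrt(7)/137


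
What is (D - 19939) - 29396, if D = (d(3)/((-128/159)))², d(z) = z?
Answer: -808077111/16384 ≈ -49321.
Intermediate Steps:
D = 227529/16384 (D = (3/((-128/159)))² = (3/((-128*1/159)))² = (3/(-128/159))² = (3*(-159/128))² = (-477/128)² = 227529/16384 ≈ 13.887)
(D - 19939) - 29396 = (227529/16384 - 19939) - 29396 = -326453047/16384 - 29396 = -808077111/16384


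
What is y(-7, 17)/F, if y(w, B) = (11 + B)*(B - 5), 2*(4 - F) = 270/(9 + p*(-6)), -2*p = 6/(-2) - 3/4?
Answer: 21/4 ≈ 5.2500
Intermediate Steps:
p = 15/8 (p = -(6/(-2) - 3/4)/2 = -(6*(-1/2) - 3*1/4)/2 = -(-3 - 3/4)/2 = -1/2*(-15/4) = 15/8 ≈ 1.8750)
F = 64 (F = 4 - 135/(9 + (15/8)*(-6)) = 4 - 135/(9 - 45/4) = 4 - 135/(-9/4) = 4 - 135*(-4)/9 = 4 - 1/2*(-120) = 4 + 60 = 64)
y(w, B) = (-5 + B)*(11 + B) (y(w, B) = (11 + B)*(-5 + B) = (-5 + B)*(11 + B))
y(-7, 17)/F = (-55 + 17**2 + 6*17)/64 = (-55 + 289 + 102)*(1/64) = 336*(1/64) = 21/4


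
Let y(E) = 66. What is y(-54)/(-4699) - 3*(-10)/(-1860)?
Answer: -8791/291338 ≈ -0.030175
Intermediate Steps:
y(-54)/(-4699) - 3*(-10)/(-1860) = 66/(-4699) - 3*(-10)/(-1860) = 66*(-1/4699) + 30*(-1/1860) = -66/4699 - 1/62 = -8791/291338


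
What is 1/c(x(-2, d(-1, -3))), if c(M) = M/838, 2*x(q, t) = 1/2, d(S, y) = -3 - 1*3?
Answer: 3352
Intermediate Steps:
d(S, y) = -6 (d(S, y) = -3 - 3 = -6)
x(q, t) = 1/4 (x(q, t) = (1/2)/2 = (1/2)*(1/2) = 1/4)
c(M) = M/838 (c(M) = M*(1/838) = M/838)
1/c(x(-2, d(-1, -3))) = 1/((1/838)*(1/4)) = 1/(1/3352) = 3352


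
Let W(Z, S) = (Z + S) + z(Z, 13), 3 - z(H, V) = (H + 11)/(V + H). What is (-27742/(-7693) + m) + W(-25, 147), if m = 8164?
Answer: 382716263/46158 ≈ 8291.4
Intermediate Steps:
z(H, V) = 3 - (11 + H)/(H + V) (z(H, V) = 3 - (H + 11)/(V + H) = 3 - (11 + H)/(H + V))
W(Z, S) = S + Z + (28 + 2*Z)/(13 + Z) (W(Z, S) = (Z + S) + (-11 + 2*Z + 3*13)/(Z + 13) = (S + Z) + (-11 + 2*Z + 39)/(13 + Z) = (S + Z) + (28 + 2*Z)/(13 + Z) = S + Z + (28 + 2*Z)/(13 + Z))
(-27742/(-7693) + m) + W(-25, 147) = (-27742/(-7693) + 8164) + (28 + 2*(-25) + (13 - 25)*(147 - 25))/(13 - 25) = (-27742*(-1/7693) + 8164) + (28 - 50 - 12*122)/(-12) = (27742/7693 + 8164) - (28 - 50 - 1464)/12 = 62833394/7693 - 1/12*(-1486) = 62833394/7693 + 743/6 = 382716263/46158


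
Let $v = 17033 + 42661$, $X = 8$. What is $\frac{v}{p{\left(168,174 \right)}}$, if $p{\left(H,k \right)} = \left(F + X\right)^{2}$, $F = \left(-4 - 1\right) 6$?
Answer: $\frac{29847}{242} \approx 123.33$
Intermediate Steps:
$F = -30$ ($F = \left(-5\right) 6 = -30$)
$p{\left(H,k \right)} = 484$ ($p{\left(H,k \right)} = \left(-30 + 8\right)^{2} = \left(-22\right)^{2} = 484$)
$v = 59694$
$\frac{v}{p{\left(168,174 \right)}} = \frac{59694}{484} = 59694 \cdot \frac{1}{484} = \frac{29847}{242}$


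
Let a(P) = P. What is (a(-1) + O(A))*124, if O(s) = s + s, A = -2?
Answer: -620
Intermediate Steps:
O(s) = 2*s
(a(-1) + O(A))*124 = (-1 + 2*(-2))*124 = (-1 - 4)*124 = -5*124 = -620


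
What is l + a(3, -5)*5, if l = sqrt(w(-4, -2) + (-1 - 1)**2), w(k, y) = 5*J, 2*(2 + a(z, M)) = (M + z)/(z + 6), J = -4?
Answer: -95/9 + 4*I ≈ -10.556 + 4.0*I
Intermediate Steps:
a(z, M) = -2 + (M + z)/(2*(6 + z)) (a(z, M) = -2 + ((M + z)/(z + 6))/2 = -2 + ((M + z)/(6 + z))/2 = -2 + (M + z)/(2*(6 + z)))
w(k, y) = -20 (w(k, y) = 5*(-4) = -20)
l = 4*I (l = sqrt(-20 + (-1 - 1)**2) = sqrt(-20 + (-2)**2) = sqrt(-20 + 4) = sqrt(-16) = 4*I ≈ 4.0*I)
l + a(3, -5)*5 = 4*I + ((-24 - 5 - 3*3)/(2*(6 + 3)))*5 = 4*I + ((1/2)*(-24 - 5 - 9)/9)*5 = 4*I + ((1/2)*(1/9)*(-38))*5 = 4*I - 19/9*5 = 4*I - 95/9 = -95/9 + 4*I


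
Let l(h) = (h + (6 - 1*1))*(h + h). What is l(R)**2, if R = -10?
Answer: 10000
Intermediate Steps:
l(h) = 2*h*(5 + h) (l(h) = (h + (6 - 1))*(2*h) = (h + 5)*(2*h) = (5 + h)*(2*h) = 2*h*(5 + h))
l(R)**2 = (2*(-10)*(5 - 10))**2 = (2*(-10)*(-5))**2 = 100**2 = 10000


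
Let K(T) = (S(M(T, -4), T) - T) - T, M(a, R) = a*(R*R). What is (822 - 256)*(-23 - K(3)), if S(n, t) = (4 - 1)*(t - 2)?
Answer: -11320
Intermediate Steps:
M(a, R) = a*R²
S(n, t) = -6 + 3*t (S(n, t) = 3*(-2 + t) = -6 + 3*t)
K(T) = -6 + T (K(T) = ((-6 + 3*T) - T) - T = (-6 + 2*T) - T = -6 + T)
(822 - 256)*(-23 - K(3)) = (822 - 256)*(-23 - (-6 + 3)) = 566*(-23 - 1*(-3)) = 566*(-23 + 3) = 566*(-20) = -11320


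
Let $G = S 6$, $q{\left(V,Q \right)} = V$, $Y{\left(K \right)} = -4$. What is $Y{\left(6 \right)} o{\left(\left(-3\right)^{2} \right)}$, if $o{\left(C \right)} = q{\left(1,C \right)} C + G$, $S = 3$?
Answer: $-108$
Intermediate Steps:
$G = 18$ ($G = 3 \cdot 6 = 18$)
$o{\left(C \right)} = 18 + C$ ($o{\left(C \right)} = 1 C + 18 = C + 18 = 18 + C$)
$Y{\left(6 \right)} o{\left(\left(-3\right)^{2} \right)} = - 4 \left(18 + \left(-3\right)^{2}\right) = - 4 \left(18 + 9\right) = \left(-4\right) 27 = -108$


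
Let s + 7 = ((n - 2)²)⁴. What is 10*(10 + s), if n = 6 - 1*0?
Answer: 655390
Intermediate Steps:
n = 6 (n = 6 + 0 = 6)
s = 65529 (s = -7 + ((6 - 2)²)⁴ = -7 + (4²)⁴ = -7 + 16⁴ = -7 + 65536 = 65529)
10*(10 + s) = 10*(10 + 65529) = 10*65539 = 655390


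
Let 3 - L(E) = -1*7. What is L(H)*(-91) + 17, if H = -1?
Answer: -893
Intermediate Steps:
L(E) = 10 (L(E) = 3 - (-1)*7 = 3 - 1*(-7) = 3 + 7 = 10)
L(H)*(-91) + 17 = 10*(-91) + 17 = -910 + 17 = -893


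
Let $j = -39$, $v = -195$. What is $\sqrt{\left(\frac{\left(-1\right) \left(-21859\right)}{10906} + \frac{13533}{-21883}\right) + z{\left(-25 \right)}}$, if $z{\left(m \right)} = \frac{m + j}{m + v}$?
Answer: $\frac{\sqrt{288901394438881409570}}{13126079890} \approx 1.2949$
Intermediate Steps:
$z{\left(m \right)} = \frac{-39 + m}{-195 + m}$ ($z{\left(m \right)} = \frac{m - 39}{m - 195} = \frac{-39 + m}{-195 + m}$)
$\sqrt{\left(\frac{\left(-1\right) \left(-21859\right)}{10906} + \frac{13533}{-21883}\right) + z{\left(-25 \right)}} = \sqrt{\left(\frac{\left(-1\right) \left(-21859\right)}{10906} + \frac{13533}{-21883}\right) + \frac{-39 - 25}{-195 - 25}} = \sqrt{\left(21859 \cdot \frac{1}{10906} + 13533 \left(- \frac{1}{21883}\right)\right) + \frac{1}{-220} \left(-64\right)} = \sqrt{\left(\frac{21859}{10906} - \frac{13533}{21883}\right) - - \frac{16}{55}} = \sqrt{\frac{330749599}{238655998} + \frac{16}{55}} = \sqrt{\frac{22009723913}{13126079890}} = \frac{\sqrt{288901394438881409570}}{13126079890}$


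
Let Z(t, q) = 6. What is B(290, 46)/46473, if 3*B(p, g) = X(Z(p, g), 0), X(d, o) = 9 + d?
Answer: 5/46473 ≈ 0.00010759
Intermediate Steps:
B(p, g) = 5 (B(p, g) = (9 + 6)/3 = (⅓)*15 = 5)
B(290, 46)/46473 = 5/46473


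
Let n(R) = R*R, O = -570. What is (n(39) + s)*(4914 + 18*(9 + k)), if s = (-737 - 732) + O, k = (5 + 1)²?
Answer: -2965032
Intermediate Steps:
n(R) = R²
k = 36 (k = 6² = 36)
s = -2039 (s = (-737 - 732) - 570 = -1469 - 570 = -2039)
(n(39) + s)*(4914 + 18*(9 + k)) = (39² - 2039)*(4914 + 18*(9 + 36)) = (1521 - 2039)*(4914 + 18*45) = -518*(4914 + 810) = -518*5724 = -2965032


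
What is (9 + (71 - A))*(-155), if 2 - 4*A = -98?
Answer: -8525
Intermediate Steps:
A = 25 (A = 1/2 - 1/4*(-98) = 1/2 + 49/2 = 25)
(9 + (71 - A))*(-155) = (9 + (71 - 1*25))*(-155) = (9 + (71 - 25))*(-155) = (9 + 46)*(-155) = 55*(-155) = -8525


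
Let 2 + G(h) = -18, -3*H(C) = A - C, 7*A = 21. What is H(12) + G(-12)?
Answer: -17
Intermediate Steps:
A = 3 (A = (1/7)*21 = 3)
H(C) = -1 + C/3 (H(C) = -(3 - C)/3 = -1 + C/3)
G(h) = -20 (G(h) = -2 - 18 = -20)
H(12) + G(-12) = (-1 + (1/3)*12) - 20 = (-1 + 4) - 20 = 3 - 20 = -17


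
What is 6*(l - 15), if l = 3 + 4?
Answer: -48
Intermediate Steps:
l = 7
6*(l - 15) = 6*(7 - 15) = 6*(-8) = -48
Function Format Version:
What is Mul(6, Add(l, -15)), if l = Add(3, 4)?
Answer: -48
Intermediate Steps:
l = 7
Mul(6, Add(l, -15)) = Mul(6, Add(7, -15)) = Mul(6, -8) = -48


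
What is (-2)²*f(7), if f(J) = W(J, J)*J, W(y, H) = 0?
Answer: 0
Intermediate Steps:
f(J) = 0 (f(J) = 0*J = 0)
(-2)²*f(7) = (-2)²*0 = 4*0 = 0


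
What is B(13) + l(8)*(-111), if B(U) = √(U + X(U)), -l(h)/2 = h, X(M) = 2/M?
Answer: 1776 + 3*√247/13 ≈ 1779.6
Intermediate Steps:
l(h) = -2*h
B(U) = √(U + 2/U)
B(13) + l(8)*(-111) = √(13 + 2/13) - 2*8*(-111) = √(13 + 2*(1/13)) - 16*(-111) = √(13 + 2/13) + 1776 = √(171/13) + 1776 = 3*√247/13 + 1776 = 1776 + 3*√247/13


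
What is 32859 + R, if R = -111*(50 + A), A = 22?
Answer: 24867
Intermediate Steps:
R = -7992 (R = -111*(50 + 22) = -111*72 = -7992)
32859 + R = 32859 - 7992 = 24867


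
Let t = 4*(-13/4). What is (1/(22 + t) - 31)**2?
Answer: 77284/81 ≈ 954.12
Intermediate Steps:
t = -13 (t = 4*(-13*1/4) = 4*(-13/4) = -13)
(1/(22 + t) - 31)**2 = (1/(22 - 13) - 31)**2 = (1/9 - 31)**2 = (-278/9)**2 = 77284/81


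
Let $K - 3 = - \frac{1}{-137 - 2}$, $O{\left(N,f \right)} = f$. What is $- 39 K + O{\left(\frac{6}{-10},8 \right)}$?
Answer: $- \frac{15190}{139} \approx -109.28$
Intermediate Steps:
$K = \frac{418}{139}$ ($K = 3 - \frac{1}{-137 - 2} = 3 - \frac{1}{-139} = 3 - - \frac{1}{139} = 3 + \frac{1}{139} = \frac{418}{139} \approx 3.0072$)
$- 39 K + O{\left(\frac{6}{-10},8 \right)} = \left(-39\right) \frac{418}{139} + 8 = - \frac{16302}{139} + 8 = - \frac{15190}{139}$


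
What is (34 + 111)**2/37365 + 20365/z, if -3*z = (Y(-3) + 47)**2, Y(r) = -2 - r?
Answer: -49652735/1913088 ≈ -25.954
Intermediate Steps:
z = -768 (z = -((-2 - 1*(-3)) + 47)**2/3 = -((-2 + 3) + 47)**2/3 = -(1 + 47)**2/3 = -1/3*48**2 = -1/3*2304 = -768)
(34 + 111)**2/37365 + 20365/z = (34 + 111)**2/37365 + 20365/(-768) = 145**2*(1/37365) + 20365*(-1/768) = 21025*(1/37365) - 20365/768 = 4205/7473 - 20365/768 = -49652735/1913088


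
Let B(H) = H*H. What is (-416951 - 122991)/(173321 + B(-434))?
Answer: -539942/361677 ≈ -1.4929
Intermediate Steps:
B(H) = H**2
(-416951 - 122991)/(173321 + B(-434)) = (-416951 - 122991)/(173321 + (-434)**2) = -539942/(173321 + 188356) = -539942/361677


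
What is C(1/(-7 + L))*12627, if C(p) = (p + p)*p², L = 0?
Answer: -25254/343 ≈ -73.627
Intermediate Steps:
C(p) = 2*p³ (C(p) = (2*p)*p² = 2*p³)
C(1/(-7 + L))*12627 = (2*(1/(-7 + 0))³)*12627 = (2*(1/(-7))³)*12627 = (2*(-⅐)³)*12627 = (2*(-1/343))*12627 = -2/343*12627 = -25254/343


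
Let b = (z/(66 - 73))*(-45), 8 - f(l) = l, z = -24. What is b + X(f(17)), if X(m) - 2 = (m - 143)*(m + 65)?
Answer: -60650/7 ≈ -8664.3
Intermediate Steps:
f(l) = 8 - l
b = -1080/7 (b = -24/(66 - 73)*(-45) = -24/(-7)*(-45) = -24*(-⅐)*(-45) = (24/7)*(-45) = -1080/7 ≈ -154.29)
X(m) = 2 + (-143 + m)*(65 + m) (X(m) = 2 + (m - 143)*(m + 65) = 2 + (-143 + m)*(65 + m))
b + X(f(17)) = -1080/7 + (-9293 + (8 - 1*17)² - 78*(8 - 1*17)) = -1080/7 + (-9293 + (8 - 17)² - 78*(8 - 17)) = -1080/7 + (-9293 + (-9)² - 78*(-9)) = -1080/7 + (-9293 + 81 + 702) = -1080/7 - 8510 = -60650/7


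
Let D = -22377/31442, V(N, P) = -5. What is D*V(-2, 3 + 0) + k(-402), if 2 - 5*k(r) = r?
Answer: 13261993/157210 ≈ 84.358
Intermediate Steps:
k(r) = 2/5 - r/5
D = -22377/31442 (D = -22377*1/31442 = -22377/31442 ≈ -0.71169)
D*V(-2, 3 + 0) + k(-402) = -22377/31442*(-5) + (2/5 - 1/5*(-402)) = 111885/31442 + (2/5 + 402/5) = 111885/31442 + 404/5 = 13261993/157210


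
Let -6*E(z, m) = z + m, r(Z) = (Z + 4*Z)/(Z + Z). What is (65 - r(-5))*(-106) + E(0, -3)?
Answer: -13249/2 ≈ -6624.5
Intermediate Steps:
r(Z) = 5/2 (r(Z) = (5*Z)/((2*Z)) = (5*Z)*(1/(2*Z)) = 5/2)
E(z, m) = -m/6 - z/6 (E(z, m) = -(z + m)/6 = -(m + z)/6 = -m/6 - z/6)
(65 - r(-5))*(-106) + E(0, -3) = (65 - 1*5/2)*(-106) + (-1/6*(-3) - 1/6*0) = (65 - 5/2)*(-106) + (1/2 + 0) = (125/2)*(-106) + 1/2 = -6625 + 1/2 = -13249/2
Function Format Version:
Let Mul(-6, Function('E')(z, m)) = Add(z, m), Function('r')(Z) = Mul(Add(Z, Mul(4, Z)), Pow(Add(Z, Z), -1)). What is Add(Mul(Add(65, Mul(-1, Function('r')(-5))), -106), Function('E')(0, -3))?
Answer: Rational(-13249, 2) ≈ -6624.5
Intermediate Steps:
Function('r')(Z) = Rational(5, 2) (Function('r')(Z) = Mul(Mul(5, Z), Pow(Mul(2, Z), -1)) = Mul(Mul(5, Z), Mul(Rational(1, 2), Pow(Z, -1))) = Rational(5, 2))
Function('E')(z, m) = Add(Mul(Rational(-1, 6), m), Mul(Rational(-1, 6), z)) (Function('E')(z, m) = Mul(Rational(-1, 6), Add(z, m)) = Mul(Rational(-1, 6), Add(m, z)) = Add(Mul(Rational(-1, 6), m), Mul(Rational(-1, 6), z)))
Add(Mul(Add(65, Mul(-1, Function('r')(-5))), -106), Function('E')(0, -3)) = Add(Mul(Add(65, Mul(-1, Rational(5, 2))), -106), Add(Mul(Rational(-1, 6), -3), Mul(Rational(-1, 6), 0))) = Add(Mul(Add(65, Rational(-5, 2)), -106), Add(Rational(1, 2), 0)) = Add(Mul(Rational(125, 2), -106), Rational(1, 2)) = Add(-6625, Rational(1, 2)) = Rational(-13249, 2)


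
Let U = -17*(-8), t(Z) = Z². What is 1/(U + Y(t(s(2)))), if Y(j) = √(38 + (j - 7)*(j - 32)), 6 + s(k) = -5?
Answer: 17/1039 - √2546/4156 ≈ 0.0042209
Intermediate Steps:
s(k) = -11 (s(k) = -6 - 5 = -11)
Y(j) = √(38 + (-32 + j)*(-7 + j)) (Y(j) = √(38 + (-7 + j)*(-32 + j)) = √(38 + (-32 + j)*(-7 + j)))
U = 136 (U = -1*(-136) = 136)
1/(U + Y(t(s(2)))) = 1/(136 + √(262 + ((-11)²)² - 39*(-11)²)) = 1/(136 + √(262 + 121² - 39*121)) = 1/(136 + √(262 + 14641 - 4719)) = 1/(136 + √10184) = 1/(136 + 2*√2546)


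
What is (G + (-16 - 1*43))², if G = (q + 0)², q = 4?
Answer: 1849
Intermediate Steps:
G = 16 (G = (4 + 0)² = 4² = 16)
(G + (-16 - 1*43))² = (16 + (-16 - 1*43))² = (16 + (-16 - 43))² = (16 - 59)² = (-43)² = 1849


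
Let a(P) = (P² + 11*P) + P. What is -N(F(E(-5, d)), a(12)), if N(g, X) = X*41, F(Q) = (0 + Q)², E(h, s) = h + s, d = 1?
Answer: -11808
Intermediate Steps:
F(Q) = Q²
a(P) = P² + 12*P
N(g, X) = 41*X
-N(F(E(-5, d)), a(12)) = -41*12*(12 + 12) = -41*12*24 = -41*288 = -1*11808 = -11808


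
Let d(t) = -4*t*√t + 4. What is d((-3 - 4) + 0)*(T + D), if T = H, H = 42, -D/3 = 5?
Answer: 108 + 756*I*√7 ≈ 108.0 + 2000.2*I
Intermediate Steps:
D = -15 (D = -3*5 = -15)
d(t) = 4 - 4*t^(3/2) (d(t) = -4*t^(3/2) + 4 = 4 - 4*t^(3/2))
T = 42
d((-3 - 4) + 0)*(T + D) = (4 - 4*((-3 - 4) + 0)^(3/2))*(42 - 15) = (4 - 4*(-7 + 0)^(3/2))*27 = (4 - (-28)*I*√7)*27 = (4 + 28*I*√7)*27 = 108 + 756*I*√7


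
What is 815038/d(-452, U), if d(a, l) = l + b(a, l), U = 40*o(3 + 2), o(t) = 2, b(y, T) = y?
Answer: -407519/186 ≈ -2191.0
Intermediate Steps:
U = 80 (U = 40*2 = 80)
d(a, l) = a + l (d(a, l) = l + a = a + l)
815038/d(-452, U) = 815038/(-452 + 80) = 815038/(-372) = 815038*(-1/372) = -407519/186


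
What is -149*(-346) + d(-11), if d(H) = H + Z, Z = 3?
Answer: 51546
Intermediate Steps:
d(H) = 3 + H (d(H) = H + 3 = 3 + H)
-149*(-346) + d(-11) = -149*(-346) + (3 - 11) = 51554 - 8 = 51546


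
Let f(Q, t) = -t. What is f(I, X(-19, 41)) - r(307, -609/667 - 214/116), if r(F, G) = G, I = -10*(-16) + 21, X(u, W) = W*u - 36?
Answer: 1090889/1334 ≈ 817.76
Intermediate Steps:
X(u, W) = -36 + W*u
I = 181 (I = 160 + 21 = 181)
f(I, X(-19, 41)) - r(307, -609/667 - 214/116) = -(-36 + 41*(-19)) - (-609/667 - 214/116) = -(-36 - 779) - (-609*1/667 - 214*1/116) = -1*(-815) - (-21/23 - 107/58) = 815 - 1*(-3679/1334) = 815 + 3679/1334 = 1090889/1334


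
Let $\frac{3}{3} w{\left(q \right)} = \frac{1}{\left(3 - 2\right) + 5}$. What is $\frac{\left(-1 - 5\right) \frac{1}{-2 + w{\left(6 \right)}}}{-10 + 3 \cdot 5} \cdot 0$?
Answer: $0$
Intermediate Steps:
$w{\left(q \right)} = \frac{1}{6}$ ($w{\left(q \right)} = \frac{1}{\left(3 - 2\right) + 5} = \frac{1}{1 + 5} = \frac{1}{6}$)
$\frac{\left(-1 - 5\right) \frac{1}{-2 + w{\left(6 \right)}}}{-10 + 3 \cdot 5} \cdot 0 = \frac{\left(-1 - 5\right) \frac{1}{-2 + \frac{1}{6}}}{-10 + 3 \cdot 5} \cdot 0 = \frac{\left(-6\right) \frac{1}{- \frac{11}{6}}}{-10 + 15} \cdot 0 = \frac{\left(-6\right) \left(- \frac{6}{11}\right)}{5} \cdot 0 = \frac{1}{5} \cdot \frac{36}{11} \cdot 0 = \frac{36}{55} \cdot 0 = 0$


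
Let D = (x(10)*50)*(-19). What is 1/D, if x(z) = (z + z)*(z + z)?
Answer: -1/380000 ≈ -2.6316e-6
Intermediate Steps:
x(z) = 4*z**2 (x(z) = (2*z)*(2*z) = 4*z**2)
D = -380000 (D = ((4*10**2)*50)*(-19) = ((4*100)*50)*(-19) = (400*50)*(-19) = 20000*(-19) = -380000)
1/D = 1/(-380000) = -1/380000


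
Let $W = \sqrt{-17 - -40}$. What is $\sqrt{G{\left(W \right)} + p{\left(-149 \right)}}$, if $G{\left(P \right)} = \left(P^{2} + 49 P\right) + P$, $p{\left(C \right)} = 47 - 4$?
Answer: $\sqrt{66 + 50 \sqrt{23}} \approx 17.487$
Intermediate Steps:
$p{\left(C \right)} = 43$ ($p{\left(C \right)} = 47 - 4 = 43$)
$W = \sqrt{23}$ ($W = \sqrt{-17 + 40} = \sqrt{23} \approx 4.7958$)
$G{\left(P \right)} = P^{2} + 50 P$
$\sqrt{G{\left(W \right)} + p{\left(-149 \right)}} = \sqrt{\sqrt{23} \left(50 + \sqrt{23}\right) + 43} = \sqrt{43 + \sqrt{23} \left(50 + \sqrt{23}\right)}$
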